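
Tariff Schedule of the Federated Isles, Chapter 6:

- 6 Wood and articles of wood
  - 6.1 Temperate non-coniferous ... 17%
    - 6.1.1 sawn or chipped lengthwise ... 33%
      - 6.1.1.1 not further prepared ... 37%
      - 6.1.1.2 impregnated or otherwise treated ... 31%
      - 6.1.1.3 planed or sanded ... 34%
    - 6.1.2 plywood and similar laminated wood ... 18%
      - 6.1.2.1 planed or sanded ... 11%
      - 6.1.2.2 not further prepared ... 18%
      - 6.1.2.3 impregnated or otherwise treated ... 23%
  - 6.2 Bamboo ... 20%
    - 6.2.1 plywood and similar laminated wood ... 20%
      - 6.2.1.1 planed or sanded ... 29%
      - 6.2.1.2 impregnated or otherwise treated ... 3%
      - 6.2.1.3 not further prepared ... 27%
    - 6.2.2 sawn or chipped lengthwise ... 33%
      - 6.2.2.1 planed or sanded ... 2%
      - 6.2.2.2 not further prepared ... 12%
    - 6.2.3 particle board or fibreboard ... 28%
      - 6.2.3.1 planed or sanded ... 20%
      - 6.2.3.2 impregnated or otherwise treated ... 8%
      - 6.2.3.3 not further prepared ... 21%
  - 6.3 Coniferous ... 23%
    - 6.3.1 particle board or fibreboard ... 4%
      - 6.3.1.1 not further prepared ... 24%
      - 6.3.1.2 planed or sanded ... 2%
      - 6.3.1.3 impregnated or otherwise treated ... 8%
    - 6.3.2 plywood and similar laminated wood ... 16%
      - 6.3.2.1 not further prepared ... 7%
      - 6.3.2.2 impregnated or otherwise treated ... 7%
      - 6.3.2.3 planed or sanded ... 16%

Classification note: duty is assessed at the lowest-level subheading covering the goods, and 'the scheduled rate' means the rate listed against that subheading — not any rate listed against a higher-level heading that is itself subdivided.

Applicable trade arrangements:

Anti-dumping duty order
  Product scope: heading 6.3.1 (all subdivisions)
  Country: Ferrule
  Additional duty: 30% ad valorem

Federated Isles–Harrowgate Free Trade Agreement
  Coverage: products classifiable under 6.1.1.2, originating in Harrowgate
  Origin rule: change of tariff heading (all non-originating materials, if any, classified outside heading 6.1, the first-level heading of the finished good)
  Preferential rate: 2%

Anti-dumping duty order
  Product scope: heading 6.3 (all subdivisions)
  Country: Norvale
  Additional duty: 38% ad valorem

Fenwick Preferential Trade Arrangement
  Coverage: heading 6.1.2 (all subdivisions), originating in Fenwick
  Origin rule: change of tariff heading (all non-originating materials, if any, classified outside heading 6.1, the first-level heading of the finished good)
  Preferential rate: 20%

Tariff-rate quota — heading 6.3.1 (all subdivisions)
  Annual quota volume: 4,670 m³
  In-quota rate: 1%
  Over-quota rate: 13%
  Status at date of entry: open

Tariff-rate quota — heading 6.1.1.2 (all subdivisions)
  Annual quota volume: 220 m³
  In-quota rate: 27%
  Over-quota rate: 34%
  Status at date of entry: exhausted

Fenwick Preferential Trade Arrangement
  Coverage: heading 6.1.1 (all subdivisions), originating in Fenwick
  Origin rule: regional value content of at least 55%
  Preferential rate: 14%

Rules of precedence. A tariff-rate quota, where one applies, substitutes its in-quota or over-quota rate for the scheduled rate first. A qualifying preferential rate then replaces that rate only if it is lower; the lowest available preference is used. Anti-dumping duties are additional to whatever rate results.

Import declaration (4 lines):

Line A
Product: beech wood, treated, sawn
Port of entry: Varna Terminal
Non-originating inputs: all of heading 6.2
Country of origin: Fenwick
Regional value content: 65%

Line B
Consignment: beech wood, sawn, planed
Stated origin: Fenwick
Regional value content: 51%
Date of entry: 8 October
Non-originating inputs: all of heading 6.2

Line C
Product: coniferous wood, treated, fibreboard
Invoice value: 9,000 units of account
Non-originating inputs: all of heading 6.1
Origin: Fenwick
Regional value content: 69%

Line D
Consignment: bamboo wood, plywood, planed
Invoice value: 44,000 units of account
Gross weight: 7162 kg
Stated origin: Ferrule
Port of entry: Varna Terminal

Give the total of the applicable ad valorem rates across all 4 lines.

78%

Line A: beech → 6.1; sawn → 6.1.1; treated → 6.1.1.2. Scheduled 31%. quota on 6.1.1.2 exhausted → over-quota 34%; Fenwick agreement on 6.1.2: 6.1.1.2 not covered; Fenwick agreement on 6.1.1: RVC ≥ 55% → 14% available; preferential 14%. → 14%.
Line B: beech → 6.1; sawn → 6.1.1; planed → 6.1.1.3. Scheduled 34%. Fenwick agreement on 6.1.2: 6.1.1.3 not covered; Fenwick agreement on 6.1.1: RVC < 55%. → 34%.
Line C: coniferous → 6.3; fibreboard → 6.3.1; treated → 6.3.1.3. Scheduled 8%. quota on 6.3.1 open → in-quota 1%; Fenwick agreement on 6.1.2: 6.3.1.3 not covered; Fenwick agreement on 6.1.1: 6.3.1.3 not covered. → 1%.
Line D: bamboo → 6.2; plywood → 6.2.1; planed → 6.2.1.1. Scheduled 29%. No special measure applies. → 29%.
Sum: 14% + 34% + 1% + 29% = 78%.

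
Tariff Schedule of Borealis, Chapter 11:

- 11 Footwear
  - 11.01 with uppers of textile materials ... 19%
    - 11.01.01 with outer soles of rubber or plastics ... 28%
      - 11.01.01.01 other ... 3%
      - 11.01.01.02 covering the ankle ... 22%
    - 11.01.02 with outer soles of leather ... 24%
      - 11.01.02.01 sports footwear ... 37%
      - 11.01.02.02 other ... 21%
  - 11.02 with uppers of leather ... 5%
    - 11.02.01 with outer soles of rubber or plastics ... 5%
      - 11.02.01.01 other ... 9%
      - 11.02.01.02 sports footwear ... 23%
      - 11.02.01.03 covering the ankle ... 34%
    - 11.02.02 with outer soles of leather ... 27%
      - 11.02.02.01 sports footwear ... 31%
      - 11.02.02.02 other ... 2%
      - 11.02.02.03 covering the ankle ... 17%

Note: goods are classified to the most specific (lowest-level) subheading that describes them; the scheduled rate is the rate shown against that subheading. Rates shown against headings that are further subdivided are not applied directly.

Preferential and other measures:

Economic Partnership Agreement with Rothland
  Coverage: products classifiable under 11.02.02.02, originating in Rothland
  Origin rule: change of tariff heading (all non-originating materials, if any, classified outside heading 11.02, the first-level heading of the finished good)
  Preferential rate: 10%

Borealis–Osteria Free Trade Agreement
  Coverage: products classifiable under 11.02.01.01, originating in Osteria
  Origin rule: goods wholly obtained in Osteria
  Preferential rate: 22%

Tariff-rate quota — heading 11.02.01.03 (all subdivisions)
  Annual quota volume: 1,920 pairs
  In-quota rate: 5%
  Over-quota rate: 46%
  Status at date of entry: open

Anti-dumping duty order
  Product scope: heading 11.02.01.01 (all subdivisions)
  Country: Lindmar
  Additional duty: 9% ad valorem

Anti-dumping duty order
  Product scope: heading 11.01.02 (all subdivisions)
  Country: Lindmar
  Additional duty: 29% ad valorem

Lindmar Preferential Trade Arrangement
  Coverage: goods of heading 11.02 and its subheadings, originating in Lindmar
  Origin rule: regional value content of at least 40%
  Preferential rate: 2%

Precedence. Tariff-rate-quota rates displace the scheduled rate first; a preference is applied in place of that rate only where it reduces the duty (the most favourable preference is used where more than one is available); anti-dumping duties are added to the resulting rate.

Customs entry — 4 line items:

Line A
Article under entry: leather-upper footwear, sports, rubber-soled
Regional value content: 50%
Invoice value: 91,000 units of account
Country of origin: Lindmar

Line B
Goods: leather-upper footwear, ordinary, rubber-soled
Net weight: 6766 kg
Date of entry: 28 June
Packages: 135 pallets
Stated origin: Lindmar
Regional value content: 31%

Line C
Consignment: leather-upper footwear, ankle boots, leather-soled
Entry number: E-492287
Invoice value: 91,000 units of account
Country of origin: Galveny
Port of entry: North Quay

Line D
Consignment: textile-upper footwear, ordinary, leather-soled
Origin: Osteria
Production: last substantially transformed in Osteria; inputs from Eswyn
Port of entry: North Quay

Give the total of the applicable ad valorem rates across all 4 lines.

Line A: leather-upper → 11.02; rubber-soled → 11.02.01; sports → 11.02.01.02. Scheduled 23%. Lindmar agreement on 11.02: RVC ≥ 40% → 2% available; preferential 2%. → 2%.
Line B: leather-upper → 11.02; rubber-soled → 11.02.01; ordinary → 11.02.01.01. Scheduled 9%. Lindmar agreement on 11.02: RVC < 40%; anti-dumping (Lindmar, 11.02.01.01): +9%; total 9% + 9% = 18%. → 18%.
Line C: leather-upper → 11.02; leather-soled → 11.02.02; ankle boots → 11.02.02.03. Scheduled 17%. No special measure applies. → 17%.
Line D: textile-upper → 11.01; leather-soled → 11.01.02; ordinary → 11.01.02.02. Scheduled 21%. Osteria agreement on 11.02.01.01: 11.01.02.02 not covered. → 21%.
Sum: 2% + 18% + 17% + 21% = 58%.

58%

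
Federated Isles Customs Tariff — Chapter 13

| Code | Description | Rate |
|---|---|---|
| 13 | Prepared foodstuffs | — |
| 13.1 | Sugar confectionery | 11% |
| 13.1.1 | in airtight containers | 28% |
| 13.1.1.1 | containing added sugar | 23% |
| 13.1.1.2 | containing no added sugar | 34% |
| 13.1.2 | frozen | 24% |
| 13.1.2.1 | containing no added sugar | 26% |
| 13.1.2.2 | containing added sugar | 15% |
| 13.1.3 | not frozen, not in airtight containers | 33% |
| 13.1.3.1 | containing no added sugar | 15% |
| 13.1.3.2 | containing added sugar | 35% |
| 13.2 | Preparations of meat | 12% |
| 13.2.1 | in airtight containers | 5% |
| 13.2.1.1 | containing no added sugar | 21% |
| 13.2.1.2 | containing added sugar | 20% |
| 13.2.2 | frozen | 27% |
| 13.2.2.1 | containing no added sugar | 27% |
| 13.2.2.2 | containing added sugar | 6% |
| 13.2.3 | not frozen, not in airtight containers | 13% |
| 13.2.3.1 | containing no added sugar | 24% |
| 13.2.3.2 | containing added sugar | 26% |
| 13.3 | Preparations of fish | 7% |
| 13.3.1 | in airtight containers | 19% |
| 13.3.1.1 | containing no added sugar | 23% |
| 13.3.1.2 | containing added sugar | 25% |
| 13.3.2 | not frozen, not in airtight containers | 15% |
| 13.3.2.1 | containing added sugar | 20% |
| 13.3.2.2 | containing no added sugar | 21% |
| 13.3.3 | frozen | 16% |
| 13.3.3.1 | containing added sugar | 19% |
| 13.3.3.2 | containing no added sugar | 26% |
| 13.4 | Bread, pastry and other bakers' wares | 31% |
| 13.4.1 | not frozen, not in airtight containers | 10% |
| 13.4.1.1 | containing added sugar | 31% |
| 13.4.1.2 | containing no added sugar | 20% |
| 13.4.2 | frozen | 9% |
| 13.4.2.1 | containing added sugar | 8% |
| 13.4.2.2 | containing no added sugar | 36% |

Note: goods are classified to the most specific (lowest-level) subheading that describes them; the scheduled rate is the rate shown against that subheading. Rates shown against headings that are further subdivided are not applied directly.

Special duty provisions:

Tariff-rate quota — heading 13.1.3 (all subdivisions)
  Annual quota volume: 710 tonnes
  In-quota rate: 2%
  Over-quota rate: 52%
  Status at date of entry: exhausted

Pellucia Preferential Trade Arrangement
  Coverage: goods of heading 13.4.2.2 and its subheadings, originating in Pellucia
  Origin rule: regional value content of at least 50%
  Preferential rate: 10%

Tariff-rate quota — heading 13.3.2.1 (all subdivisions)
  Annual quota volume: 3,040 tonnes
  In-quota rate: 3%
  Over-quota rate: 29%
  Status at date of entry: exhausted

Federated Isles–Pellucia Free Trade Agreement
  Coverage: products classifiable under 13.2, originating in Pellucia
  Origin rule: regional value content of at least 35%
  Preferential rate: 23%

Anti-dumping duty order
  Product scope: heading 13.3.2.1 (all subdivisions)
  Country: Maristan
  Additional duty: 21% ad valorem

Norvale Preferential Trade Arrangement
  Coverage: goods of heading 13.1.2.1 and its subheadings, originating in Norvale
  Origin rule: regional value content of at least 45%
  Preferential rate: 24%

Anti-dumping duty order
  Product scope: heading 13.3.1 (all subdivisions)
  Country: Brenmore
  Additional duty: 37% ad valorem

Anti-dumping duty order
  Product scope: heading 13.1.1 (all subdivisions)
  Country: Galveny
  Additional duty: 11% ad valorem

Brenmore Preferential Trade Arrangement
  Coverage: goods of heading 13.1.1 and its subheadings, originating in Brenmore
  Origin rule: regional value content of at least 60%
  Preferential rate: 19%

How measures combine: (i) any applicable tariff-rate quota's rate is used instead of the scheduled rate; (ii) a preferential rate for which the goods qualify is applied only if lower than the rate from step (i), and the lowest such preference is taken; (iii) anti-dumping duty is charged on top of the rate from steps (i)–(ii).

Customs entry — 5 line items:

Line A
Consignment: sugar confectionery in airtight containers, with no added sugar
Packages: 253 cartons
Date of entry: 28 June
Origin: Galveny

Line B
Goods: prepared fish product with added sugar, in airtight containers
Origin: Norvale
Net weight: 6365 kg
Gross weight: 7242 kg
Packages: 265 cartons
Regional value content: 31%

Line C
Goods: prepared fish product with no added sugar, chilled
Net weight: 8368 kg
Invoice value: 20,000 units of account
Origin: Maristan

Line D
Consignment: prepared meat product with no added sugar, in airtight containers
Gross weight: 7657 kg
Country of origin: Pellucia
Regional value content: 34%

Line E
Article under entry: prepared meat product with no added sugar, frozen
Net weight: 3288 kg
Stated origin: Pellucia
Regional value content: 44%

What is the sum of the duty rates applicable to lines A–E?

135%

Line A: sugar confectionery → 13.1; in airtight containers → 13.1.1; with no added sugar → 13.1.1.2. Scheduled 34%. anti-dumping (Galveny, 13.1.1): +11%; total 34% + 11% = 45%. → 45%.
Line B: prepared fish product → 13.3; in airtight containers → 13.3.1; with added sugar → 13.3.1.2. Scheduled 25%. Norvale agreement on 13.1.2.1: 13.3.1.2 not covered. → 25%.
Line C: prepared fish product → 13.3; chilled → 13.3.2; with no added sugar → 13.3.2.2. Scheduled 21%. No special measure applies. → 21%.
Line D: prepared meat product → 13.2; in airtight containers → 13.2.1; with no added sugar → 13.2.1.1. Scheduled 21%. Pellucia agreement on 13.4.2.2: 13.2.1.1 not covered; Pellucia agreement on 13.2: RVC < 35%. → 21%.
Line E: prepared meat product → 13.2; frozen → 13.2.2; with no added sugar → 13.2.2.1. Scheduled 27%. Pellucia agreement on 13.4.2.2: 13.2.2.1 not covered; Pellucia agreement on 13.2: RVC ≥ 35% → 23% available; preferential 23%. → 23%.
Sum: 45% + 25% + 21% + 21% + 23% = 135%.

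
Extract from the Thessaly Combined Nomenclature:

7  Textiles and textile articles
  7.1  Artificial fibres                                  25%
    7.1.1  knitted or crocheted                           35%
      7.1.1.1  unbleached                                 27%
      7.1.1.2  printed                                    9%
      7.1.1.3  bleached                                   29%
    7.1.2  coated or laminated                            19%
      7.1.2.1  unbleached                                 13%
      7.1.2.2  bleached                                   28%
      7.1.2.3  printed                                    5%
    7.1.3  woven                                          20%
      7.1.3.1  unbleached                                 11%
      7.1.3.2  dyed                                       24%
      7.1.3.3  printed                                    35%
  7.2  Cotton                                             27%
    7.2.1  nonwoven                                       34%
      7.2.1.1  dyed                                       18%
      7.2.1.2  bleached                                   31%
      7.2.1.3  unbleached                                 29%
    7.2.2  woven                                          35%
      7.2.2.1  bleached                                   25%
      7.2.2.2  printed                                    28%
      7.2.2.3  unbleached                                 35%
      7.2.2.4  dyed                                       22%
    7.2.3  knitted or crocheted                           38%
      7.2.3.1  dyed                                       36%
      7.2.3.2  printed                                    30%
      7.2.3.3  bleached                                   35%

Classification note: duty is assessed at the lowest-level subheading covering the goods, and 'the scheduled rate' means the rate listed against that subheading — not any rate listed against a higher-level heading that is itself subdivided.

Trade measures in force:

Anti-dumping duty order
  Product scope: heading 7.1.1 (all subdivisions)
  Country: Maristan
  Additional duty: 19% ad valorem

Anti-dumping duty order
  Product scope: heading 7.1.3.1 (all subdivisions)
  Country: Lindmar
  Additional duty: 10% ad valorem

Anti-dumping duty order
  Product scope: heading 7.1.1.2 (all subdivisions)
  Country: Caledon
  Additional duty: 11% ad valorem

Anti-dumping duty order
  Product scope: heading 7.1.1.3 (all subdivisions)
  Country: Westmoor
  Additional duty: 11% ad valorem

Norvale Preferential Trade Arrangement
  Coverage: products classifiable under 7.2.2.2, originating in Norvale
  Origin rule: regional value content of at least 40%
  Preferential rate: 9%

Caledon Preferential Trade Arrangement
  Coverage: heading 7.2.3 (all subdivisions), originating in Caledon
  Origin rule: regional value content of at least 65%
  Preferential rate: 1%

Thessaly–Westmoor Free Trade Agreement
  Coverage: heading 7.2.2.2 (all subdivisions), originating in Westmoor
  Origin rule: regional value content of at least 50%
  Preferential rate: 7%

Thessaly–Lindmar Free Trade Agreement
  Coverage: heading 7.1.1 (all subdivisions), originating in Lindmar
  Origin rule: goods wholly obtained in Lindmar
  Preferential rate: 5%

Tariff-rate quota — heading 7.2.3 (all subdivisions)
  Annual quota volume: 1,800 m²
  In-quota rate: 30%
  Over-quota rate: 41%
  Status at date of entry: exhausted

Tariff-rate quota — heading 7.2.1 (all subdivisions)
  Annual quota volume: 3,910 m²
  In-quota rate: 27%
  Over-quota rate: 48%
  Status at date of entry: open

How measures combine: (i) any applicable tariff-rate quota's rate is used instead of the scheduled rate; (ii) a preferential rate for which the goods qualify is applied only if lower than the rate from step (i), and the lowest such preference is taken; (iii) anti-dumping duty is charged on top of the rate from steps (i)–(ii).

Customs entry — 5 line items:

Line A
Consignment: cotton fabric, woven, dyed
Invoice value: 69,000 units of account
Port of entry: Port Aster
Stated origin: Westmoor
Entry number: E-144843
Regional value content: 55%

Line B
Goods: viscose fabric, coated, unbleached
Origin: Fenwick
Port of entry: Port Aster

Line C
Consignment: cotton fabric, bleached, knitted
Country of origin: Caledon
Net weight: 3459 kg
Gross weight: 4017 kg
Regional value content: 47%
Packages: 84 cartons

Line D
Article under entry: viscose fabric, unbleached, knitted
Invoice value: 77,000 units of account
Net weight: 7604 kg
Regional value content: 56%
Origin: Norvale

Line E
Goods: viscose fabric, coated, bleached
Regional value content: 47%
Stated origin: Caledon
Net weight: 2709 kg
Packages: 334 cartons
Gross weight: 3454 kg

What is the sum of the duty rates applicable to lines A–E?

131%

Line A: cotton → 7.2; woven → 7.2.2; dyed → 7.2.2.4. Scheduled 22%. Westmoor agreement on 7.2.2.2: 7.2.2.4 not covered. → 22%.
Line B: viscose → 7.1; coated → 7.1.2; unbleached → 7.1.2.1. Scheduled 13%. No special measure applies. → 13%.
Line C: cotton → 7.2; knitted → 7.2.3; bleached → 7.2.3.3. Scheduled 35%. quota on 7.2.3 exhausted → over-quota 41%; Caledon agreement on 7.2.3: RVC < 65%. → 41%.
Line D: viscose → 7.1; knitted → 7.1.1; unbleached → 7.1.1.1. Scheduled 27%. Norvale agreement on 7.2.2.2: 7.1.1.1 not covered. → 27%.
Line E: viscose → 7.1; coated → 7.1.2; bleached → 7.1.2.2. Scheduled 28%. Caledon agreement on 7.2.3: 7.1.2.2 not covered. → 28%.
Sum: 22% + 13% + 41% + 27% + 28% = 131%.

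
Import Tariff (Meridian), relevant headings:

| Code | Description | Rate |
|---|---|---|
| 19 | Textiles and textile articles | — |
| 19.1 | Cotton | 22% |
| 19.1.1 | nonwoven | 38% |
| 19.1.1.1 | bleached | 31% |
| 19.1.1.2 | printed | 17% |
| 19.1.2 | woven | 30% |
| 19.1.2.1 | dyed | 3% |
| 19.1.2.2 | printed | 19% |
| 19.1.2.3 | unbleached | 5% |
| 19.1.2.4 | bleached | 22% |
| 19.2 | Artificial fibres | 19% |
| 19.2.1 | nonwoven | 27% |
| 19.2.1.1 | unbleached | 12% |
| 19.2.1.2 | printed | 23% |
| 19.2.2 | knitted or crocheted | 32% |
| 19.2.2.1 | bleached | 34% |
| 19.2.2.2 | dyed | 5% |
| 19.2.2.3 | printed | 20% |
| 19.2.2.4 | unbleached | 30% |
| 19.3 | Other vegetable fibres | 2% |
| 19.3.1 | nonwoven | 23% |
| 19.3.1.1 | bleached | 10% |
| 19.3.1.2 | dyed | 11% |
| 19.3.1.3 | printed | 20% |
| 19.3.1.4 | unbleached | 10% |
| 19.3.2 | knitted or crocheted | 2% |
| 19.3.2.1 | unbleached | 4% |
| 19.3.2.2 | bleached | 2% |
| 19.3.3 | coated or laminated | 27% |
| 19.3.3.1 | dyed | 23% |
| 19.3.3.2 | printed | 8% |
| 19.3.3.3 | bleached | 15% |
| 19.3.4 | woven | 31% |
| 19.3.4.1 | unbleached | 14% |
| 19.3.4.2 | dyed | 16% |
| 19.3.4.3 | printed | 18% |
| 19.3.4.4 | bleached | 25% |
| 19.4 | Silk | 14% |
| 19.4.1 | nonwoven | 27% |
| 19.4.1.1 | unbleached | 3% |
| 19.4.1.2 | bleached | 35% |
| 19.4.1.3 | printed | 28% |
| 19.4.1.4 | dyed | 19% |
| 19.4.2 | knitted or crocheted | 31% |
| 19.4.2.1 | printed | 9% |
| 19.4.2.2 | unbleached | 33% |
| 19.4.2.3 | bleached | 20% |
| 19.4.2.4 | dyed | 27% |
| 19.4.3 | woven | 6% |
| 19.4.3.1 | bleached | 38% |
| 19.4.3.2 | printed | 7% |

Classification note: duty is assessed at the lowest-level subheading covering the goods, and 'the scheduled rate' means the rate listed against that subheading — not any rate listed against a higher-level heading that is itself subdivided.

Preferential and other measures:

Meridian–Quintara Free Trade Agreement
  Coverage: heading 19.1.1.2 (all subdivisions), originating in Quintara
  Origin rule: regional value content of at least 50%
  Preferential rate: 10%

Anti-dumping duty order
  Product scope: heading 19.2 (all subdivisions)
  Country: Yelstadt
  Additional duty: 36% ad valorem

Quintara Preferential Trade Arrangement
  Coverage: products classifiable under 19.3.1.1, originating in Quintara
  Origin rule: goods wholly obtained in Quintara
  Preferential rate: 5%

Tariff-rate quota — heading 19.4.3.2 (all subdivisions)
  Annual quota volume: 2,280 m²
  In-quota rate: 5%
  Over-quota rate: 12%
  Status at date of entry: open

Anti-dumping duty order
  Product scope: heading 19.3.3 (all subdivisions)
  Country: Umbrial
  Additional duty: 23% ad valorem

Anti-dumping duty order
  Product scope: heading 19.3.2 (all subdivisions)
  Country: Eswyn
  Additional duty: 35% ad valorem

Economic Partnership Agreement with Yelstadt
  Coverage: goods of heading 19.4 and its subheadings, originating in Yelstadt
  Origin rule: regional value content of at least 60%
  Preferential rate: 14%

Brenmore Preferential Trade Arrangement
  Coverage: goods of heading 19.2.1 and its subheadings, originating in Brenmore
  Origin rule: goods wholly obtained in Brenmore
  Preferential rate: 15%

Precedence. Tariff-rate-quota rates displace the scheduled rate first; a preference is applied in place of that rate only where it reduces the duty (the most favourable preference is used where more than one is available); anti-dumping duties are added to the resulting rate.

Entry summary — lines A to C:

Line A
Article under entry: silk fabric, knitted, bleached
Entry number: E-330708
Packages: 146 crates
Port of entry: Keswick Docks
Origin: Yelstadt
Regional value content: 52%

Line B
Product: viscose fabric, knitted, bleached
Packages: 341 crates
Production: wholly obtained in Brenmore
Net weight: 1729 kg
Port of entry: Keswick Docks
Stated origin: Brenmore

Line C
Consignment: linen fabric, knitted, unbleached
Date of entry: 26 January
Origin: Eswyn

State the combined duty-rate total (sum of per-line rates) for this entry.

Line A: silk → 19.4; knitted → 19.4.2; bleached → 19.4.2.3. Scheduled 20%. Yelstadt agreement on 19.4: RVC < 60%. → 20%.
Line B: viscose → 19.2; knitted → 19.2.2; bleached → 19.2.2.1. Scheduled 34%. Brenmore agreement on 19.2.1: 19.2.2.1 not covered. → 34%.
Line C: linen → 19.3; knitted → 19.3.2; unbleached → 19.3.2.1. Scheduled 4%. anti-dumping (Eswyn, 19.3.2): +35%; total 4% + 35% = 39%. → 39%.
Sum: 20% + 34% + 39% = 93%.

93%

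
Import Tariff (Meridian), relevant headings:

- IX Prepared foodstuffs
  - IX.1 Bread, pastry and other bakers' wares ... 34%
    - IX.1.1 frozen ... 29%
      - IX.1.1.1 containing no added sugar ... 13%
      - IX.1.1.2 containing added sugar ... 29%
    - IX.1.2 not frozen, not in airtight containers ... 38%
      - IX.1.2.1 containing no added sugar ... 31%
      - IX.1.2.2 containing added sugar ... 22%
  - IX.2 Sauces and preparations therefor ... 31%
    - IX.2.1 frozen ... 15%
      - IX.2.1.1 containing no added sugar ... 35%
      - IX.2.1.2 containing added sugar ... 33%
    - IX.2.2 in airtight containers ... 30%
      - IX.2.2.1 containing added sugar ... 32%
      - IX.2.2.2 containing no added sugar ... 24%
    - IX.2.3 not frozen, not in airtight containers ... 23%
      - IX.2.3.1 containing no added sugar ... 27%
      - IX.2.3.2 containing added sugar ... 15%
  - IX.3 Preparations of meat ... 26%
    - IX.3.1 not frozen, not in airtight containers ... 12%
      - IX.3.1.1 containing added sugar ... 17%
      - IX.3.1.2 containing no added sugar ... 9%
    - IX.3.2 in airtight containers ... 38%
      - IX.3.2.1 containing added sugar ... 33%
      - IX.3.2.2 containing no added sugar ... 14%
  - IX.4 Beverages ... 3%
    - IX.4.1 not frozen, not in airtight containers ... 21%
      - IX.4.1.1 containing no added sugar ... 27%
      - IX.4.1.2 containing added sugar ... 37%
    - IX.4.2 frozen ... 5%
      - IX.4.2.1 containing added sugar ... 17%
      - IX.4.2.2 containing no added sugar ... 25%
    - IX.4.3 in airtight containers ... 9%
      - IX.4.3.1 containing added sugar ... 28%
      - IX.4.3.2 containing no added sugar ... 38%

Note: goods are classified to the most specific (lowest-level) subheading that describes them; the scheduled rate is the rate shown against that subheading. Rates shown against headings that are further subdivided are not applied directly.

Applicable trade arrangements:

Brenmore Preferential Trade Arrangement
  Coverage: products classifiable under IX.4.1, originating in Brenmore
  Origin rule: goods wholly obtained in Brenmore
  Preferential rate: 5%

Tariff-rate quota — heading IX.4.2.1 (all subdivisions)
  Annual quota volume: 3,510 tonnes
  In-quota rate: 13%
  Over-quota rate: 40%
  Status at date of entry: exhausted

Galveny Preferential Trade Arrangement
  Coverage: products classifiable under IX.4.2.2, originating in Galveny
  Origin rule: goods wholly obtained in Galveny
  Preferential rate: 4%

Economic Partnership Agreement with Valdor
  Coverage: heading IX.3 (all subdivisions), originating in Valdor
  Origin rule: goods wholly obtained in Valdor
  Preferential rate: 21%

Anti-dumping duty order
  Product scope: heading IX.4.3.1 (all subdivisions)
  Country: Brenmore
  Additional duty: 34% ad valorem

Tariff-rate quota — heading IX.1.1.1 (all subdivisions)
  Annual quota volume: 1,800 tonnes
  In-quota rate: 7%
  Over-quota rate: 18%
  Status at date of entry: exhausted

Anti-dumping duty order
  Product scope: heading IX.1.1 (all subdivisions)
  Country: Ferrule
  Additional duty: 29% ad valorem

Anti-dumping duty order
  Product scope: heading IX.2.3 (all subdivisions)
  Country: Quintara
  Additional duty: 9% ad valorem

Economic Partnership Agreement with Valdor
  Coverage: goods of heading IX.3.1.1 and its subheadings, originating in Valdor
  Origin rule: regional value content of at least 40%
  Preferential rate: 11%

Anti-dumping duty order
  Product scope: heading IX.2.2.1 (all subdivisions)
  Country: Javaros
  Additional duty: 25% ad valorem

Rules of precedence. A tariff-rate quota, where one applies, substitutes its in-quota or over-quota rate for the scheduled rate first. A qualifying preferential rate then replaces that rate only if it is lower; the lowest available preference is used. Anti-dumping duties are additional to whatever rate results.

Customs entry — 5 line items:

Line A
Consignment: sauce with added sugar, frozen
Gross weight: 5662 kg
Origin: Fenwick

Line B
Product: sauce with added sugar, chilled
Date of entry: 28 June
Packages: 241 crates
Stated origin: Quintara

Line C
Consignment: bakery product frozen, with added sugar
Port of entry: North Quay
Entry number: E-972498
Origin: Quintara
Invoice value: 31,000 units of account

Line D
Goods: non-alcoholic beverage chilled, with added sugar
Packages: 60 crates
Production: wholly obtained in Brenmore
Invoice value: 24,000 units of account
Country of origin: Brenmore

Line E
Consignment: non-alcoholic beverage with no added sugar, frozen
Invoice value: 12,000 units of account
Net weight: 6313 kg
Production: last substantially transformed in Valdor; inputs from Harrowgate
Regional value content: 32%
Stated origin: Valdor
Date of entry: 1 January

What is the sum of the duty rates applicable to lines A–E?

Line A: sauce → IX.2; frozen → IX.2.1; with added sugar → IX.2.1.2. Scheduled 33%. No special measure applies. → 33%.
Line B: sauce → IX.2; chilled → IX.2.3; with added sugar → IX.2.3.2. Scheduled 15%. anti-dumping (Quintara, IX.2.3): +9%; total 15% + 9% = 24%. → 24%.
Line C: bakery product → IX.1; frozen → IX.1.1; with added sugar → IX.1.1.2. Scheduled 29%. No special measure applies. → 29%.
Line D: non-alcoholic beverage → IX.4; chilled → IX.4.1; with added sugar → IX.4.1.2. Scheduled 37%. Brenmore agreement on IX.4.1: wholly obtained → 5% available; preferential 5%. → 5%.
Line E: non-alcoholic beverage → IX.4; frozen → IX.4.2; with no added sugar → IX.4.2.2. Scheduled 25%. Valdor agreement on IX.3: IX.4.2.2 not covered; Valdor agreement on IX.3.1.1: IX.4.2.2 not covered. → 25%.
Sum: 33% + 24% + 29% + 5% + 25% = 116%.

116%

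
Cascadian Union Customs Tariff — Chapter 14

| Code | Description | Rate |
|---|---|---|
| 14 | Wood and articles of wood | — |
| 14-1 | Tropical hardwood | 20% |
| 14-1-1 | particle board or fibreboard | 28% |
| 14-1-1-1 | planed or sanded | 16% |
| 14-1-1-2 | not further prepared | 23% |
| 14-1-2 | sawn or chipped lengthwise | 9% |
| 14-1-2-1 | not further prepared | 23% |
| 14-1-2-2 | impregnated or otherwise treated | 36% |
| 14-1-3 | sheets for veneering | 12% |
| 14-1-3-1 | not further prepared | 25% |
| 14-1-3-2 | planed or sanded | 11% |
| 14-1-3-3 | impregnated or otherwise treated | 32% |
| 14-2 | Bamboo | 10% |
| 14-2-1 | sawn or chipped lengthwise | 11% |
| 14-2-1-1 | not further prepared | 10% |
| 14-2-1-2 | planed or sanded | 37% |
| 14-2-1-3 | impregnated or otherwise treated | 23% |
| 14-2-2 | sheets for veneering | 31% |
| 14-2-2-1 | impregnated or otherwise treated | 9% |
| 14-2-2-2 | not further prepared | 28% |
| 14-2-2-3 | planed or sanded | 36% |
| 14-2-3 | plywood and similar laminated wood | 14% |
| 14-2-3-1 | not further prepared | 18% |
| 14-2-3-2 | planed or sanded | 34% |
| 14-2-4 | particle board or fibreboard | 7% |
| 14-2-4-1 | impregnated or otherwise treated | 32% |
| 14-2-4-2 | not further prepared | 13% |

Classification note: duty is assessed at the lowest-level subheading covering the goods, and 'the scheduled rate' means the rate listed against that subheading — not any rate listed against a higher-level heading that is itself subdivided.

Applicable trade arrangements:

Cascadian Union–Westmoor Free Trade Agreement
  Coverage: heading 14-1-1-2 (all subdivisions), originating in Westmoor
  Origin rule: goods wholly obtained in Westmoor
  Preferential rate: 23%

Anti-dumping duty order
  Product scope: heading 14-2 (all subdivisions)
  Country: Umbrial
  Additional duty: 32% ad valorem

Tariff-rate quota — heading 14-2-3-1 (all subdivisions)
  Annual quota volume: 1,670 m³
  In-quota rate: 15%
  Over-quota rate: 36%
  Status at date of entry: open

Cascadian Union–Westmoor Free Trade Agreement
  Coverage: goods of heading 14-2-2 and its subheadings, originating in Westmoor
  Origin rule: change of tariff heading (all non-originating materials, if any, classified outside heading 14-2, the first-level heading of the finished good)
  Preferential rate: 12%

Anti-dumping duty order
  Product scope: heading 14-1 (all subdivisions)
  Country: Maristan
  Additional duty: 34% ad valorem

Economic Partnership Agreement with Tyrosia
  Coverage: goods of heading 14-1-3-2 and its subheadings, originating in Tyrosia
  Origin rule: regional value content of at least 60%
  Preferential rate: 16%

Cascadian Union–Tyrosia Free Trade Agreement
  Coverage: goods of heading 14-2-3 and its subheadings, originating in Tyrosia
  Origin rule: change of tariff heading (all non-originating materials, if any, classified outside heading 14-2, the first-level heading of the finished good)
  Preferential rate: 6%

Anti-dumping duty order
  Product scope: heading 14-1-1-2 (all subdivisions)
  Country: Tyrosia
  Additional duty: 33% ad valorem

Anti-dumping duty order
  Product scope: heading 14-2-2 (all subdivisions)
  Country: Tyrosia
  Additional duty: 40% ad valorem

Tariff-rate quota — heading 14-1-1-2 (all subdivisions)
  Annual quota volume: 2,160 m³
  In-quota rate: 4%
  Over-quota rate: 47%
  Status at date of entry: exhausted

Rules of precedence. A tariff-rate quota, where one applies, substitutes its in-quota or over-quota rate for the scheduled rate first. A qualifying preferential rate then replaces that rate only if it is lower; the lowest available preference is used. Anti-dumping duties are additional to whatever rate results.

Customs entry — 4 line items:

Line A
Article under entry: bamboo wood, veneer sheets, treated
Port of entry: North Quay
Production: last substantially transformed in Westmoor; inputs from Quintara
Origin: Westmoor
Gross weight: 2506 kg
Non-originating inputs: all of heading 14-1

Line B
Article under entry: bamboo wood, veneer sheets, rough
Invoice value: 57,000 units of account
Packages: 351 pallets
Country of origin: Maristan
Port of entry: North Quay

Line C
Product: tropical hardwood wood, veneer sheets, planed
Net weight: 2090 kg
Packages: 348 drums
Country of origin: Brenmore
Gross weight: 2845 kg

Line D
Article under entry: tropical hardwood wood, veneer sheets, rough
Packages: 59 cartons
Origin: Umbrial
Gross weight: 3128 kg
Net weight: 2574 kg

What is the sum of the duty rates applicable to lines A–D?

Line A: bamboo → 14-2; veneer sheets → 14-2-2; treated → 14-2-2-1. Scheduled 9%. Westmoor agreement on 14-1-1-2: 14-2-2-1 not covered; Westmoor agreement on 14-2-2: CTH met → 12% available; preference 12% not lower than 9% → no reduction. → 9%.
Line B: bamboo → 14-2; veneer sheets → 14-2-2; rough → 14-2-2-2. Scheduled 28%. No special measure applies. → 28%.
Line C: tropical hardwood → 14-1; veneer sheets → 14-1-3; planed → 14-1-3-2. Scheduled 11%. No special measure applies. → 11%.
Line D: tropical hardwood → 14-1; veneer sheets → 14-1-3; rough → 14-1-3-1. Scheduled 25%. No special measure applies. → 25%.
Sum: 9% + 28% + 11% + 25% = 73%.

73%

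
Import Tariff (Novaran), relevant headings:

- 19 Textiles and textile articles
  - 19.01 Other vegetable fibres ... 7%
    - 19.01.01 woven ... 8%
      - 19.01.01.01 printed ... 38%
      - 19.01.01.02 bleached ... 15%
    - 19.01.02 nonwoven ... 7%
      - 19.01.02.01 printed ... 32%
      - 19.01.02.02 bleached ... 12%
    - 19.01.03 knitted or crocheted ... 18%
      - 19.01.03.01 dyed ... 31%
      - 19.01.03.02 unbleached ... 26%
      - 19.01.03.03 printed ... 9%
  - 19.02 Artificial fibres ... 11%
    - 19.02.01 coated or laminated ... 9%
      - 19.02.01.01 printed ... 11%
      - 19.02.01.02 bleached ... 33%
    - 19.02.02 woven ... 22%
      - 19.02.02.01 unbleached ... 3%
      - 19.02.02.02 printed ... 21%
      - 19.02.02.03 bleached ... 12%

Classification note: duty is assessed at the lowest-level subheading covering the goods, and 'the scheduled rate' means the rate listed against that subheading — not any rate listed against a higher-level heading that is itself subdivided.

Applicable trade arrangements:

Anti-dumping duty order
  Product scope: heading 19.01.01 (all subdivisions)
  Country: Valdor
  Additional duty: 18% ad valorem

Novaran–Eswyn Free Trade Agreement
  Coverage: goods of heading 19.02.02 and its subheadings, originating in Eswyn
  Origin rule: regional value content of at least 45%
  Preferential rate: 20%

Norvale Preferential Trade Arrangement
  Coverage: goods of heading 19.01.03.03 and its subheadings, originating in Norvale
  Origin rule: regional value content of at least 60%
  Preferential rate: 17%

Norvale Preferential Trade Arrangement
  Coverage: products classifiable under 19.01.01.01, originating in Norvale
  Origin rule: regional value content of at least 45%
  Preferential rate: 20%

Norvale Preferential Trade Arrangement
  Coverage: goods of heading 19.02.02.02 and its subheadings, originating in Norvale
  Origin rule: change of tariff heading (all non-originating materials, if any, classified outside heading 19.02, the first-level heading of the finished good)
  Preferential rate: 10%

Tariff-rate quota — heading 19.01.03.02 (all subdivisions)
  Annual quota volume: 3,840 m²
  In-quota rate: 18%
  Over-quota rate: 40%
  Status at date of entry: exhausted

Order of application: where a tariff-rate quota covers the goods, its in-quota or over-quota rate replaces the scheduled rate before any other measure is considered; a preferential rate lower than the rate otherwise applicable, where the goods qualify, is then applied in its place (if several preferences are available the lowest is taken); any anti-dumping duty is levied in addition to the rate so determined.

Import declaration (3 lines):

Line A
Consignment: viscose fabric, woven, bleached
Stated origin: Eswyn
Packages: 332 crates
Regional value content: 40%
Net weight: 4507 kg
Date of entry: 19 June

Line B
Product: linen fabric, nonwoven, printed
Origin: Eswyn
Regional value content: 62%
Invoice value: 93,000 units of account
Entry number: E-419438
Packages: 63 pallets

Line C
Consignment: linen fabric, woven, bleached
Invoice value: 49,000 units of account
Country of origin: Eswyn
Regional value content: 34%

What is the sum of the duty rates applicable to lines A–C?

Line A: viscose → 19.02; woven → 19.02.02; bleached → 19.02.02.03. Scheduled 12%. Eswyn agreement on 19.02.02: RVC < 45%. → 12%.
Line B: linen → 19.01; nonwoven → 19.01.02; printed → 19.01.02.01. Scheduled 32%. Eswyn agreement on 19.02.02: 19.01.02.01 not covered. → 32%.
Line C: linen → 19.01; woven → 19.01.01; bleached → 19.01.01.02. Scheduled 15%. Eswyn agreement on 19.02.02: 19.01.01.02 not covered. → 15%.
Sum: 12% + 32% + 15% = 59%.

59%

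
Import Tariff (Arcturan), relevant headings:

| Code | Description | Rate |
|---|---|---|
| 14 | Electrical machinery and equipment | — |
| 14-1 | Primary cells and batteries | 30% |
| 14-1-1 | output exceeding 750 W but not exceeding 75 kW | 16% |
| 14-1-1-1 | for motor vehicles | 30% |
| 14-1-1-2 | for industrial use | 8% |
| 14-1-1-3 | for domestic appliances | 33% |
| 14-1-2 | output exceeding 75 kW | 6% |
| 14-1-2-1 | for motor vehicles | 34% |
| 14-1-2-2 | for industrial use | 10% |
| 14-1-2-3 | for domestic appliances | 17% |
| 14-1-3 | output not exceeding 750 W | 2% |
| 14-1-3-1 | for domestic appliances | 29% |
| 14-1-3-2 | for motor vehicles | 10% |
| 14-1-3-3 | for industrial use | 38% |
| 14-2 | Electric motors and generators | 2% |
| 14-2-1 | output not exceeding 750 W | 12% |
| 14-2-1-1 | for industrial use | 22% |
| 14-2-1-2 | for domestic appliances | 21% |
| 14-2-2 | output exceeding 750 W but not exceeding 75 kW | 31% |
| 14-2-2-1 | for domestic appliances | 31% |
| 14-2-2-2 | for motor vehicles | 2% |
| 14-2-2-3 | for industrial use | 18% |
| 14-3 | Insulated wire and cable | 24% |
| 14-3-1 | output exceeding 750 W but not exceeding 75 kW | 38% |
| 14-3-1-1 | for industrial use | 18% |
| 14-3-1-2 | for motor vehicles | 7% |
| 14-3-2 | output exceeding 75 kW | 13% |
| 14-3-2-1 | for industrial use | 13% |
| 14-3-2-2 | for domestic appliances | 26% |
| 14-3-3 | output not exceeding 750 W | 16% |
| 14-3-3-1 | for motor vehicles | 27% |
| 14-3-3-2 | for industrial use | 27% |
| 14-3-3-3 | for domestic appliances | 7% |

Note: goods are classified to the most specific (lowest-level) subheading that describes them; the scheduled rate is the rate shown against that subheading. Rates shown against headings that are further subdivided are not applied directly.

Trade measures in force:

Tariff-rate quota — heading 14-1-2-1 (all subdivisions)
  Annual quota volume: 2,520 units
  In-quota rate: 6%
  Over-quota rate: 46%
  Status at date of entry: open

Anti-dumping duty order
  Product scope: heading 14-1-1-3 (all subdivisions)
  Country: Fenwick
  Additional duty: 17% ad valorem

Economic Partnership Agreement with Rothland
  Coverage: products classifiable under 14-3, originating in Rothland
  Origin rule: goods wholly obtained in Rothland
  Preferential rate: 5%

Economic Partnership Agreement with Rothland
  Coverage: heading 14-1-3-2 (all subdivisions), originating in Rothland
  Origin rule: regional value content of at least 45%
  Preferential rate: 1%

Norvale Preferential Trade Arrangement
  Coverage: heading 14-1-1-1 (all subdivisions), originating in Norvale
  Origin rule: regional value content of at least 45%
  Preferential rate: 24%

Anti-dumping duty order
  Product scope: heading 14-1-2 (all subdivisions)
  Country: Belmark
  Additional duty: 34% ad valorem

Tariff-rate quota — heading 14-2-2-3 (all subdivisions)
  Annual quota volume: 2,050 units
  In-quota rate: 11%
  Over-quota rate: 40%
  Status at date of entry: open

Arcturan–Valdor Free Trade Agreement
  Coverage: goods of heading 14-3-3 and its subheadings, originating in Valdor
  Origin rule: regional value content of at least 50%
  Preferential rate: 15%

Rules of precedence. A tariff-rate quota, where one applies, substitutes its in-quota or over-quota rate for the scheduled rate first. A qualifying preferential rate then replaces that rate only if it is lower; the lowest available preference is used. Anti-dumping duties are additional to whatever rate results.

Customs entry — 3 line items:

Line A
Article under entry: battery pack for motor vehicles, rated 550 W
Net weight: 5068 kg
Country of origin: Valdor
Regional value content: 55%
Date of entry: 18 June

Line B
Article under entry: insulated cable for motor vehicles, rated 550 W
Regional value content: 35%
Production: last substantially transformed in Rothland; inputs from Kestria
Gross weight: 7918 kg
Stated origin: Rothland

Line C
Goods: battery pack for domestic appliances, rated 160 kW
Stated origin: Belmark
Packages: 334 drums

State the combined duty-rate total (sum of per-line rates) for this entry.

Line A: battery pack → 14-1; rated 550 W → 14-1-3; for motor vehicles → 14-1-3-2. Scheduled 10%. Valdor agreement on 14-3-3: 14-1-3-2 not covered. → 10%.
Line B: insulated cable → 14-3; rated 550 W → 14-3-3; for motor vehicles → 14-3-3-1. Scheduled 27%. Rothland agreement on 14-3: not wholly obtained; Rothland agreement on 14-1-3-2: 14-3-3-1 not covered. → 27%.
Line C: battery pack → 14-1; rated 160 kW → 14-1-2; for domestic appliances → 14-1-2-3. Scheduled 17%. anti-dumping (Belmark, 14-1-2): +34%; total 17% + 34% = 51%. → 51%.
Sum: 10% + 27% + 51% = 88%.

88%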